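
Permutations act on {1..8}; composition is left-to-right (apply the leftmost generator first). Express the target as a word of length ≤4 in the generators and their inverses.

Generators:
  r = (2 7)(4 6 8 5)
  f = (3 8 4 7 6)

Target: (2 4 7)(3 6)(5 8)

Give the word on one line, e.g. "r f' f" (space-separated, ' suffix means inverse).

  after r: (2 7)(4 6 8 5)
  after f': (2 4 7)(3 6)(5 8)

r f'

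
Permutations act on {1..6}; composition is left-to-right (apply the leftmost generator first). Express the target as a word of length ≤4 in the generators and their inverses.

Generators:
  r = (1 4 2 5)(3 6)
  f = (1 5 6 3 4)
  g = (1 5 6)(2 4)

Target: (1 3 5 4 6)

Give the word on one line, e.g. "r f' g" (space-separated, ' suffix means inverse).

f' f'

  after f': (1 4 3 6 5)
  after f': (1 3 5 4 6)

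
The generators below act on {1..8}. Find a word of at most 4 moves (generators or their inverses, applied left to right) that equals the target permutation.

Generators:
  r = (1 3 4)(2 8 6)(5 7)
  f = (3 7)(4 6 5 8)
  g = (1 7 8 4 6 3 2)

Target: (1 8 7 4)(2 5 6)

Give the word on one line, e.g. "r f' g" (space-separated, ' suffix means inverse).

f r f' g

  after f: (3 7)(4 6 5 8)
  after r: (1 3 5 6 7 4 2 8)
  after f': (1 7 8)(2 5 4)(3 6)
  after g: (1 8 7 4)(2 5 6)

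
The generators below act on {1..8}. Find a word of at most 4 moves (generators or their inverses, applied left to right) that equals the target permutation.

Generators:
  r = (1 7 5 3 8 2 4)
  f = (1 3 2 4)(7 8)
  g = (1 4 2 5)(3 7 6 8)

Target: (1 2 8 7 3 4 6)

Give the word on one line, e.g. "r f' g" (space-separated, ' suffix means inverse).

  after f': (1 4 2 3)(7 8)
  after r': (1 2 5 7 3 4 8)
  after g': (1 4 6 7 8 5 3)
  after r': (1 2 8 7 3 4 6)

f' r' g' r'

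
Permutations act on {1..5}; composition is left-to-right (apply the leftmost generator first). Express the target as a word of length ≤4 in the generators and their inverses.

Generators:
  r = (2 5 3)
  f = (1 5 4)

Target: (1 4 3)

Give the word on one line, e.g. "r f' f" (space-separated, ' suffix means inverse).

  after r': (2 3 5)
  after f': (1 4 5 2 3)
  after r: (1 4 3)

r' f' r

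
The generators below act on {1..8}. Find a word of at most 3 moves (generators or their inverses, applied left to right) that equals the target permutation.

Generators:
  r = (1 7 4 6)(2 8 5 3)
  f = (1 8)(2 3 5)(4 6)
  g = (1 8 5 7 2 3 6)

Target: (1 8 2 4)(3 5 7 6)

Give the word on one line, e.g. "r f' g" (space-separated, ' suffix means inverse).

  after g': (1 6 3 2 7 5 8)
  after r: (2 4 6)(3 8 7)
  after g: (1 8 2 4)(3 5 7 6)

g' r g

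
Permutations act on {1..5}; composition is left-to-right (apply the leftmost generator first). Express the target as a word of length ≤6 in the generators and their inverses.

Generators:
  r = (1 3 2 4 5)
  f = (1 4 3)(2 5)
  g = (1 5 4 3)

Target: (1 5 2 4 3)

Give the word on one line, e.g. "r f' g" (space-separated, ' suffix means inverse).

  after r': (1 5 4 2 3)
  after g': (2 4)
  after r: (1 3 2 5)
  after f': (1 4)(3 5)
  after r: (1 5 2 4 3)

r' g' r f' r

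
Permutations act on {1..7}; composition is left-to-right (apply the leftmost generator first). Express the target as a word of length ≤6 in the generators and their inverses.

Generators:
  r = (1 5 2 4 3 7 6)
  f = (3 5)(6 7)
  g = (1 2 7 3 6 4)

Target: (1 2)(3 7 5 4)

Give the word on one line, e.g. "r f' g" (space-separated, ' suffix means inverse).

  after g: (1 2 7 3 6 4)
  after r': (1 5)(2 3 7 4 6)
  after g: (1 5 2 6 7)
  after r: (1 2)(3 7 5 4)

g r' g r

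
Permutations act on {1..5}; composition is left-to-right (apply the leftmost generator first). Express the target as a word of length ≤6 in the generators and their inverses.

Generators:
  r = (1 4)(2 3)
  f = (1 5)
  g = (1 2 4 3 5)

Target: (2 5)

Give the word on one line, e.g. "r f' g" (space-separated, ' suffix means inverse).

r g r f g'

  after r: (1 4)(2 3)
  after g: (1 3 4 2 5)
  after r: (1 2 5 4 3)
  after f: (1 2)(3 5 4)
  after g': (2 5)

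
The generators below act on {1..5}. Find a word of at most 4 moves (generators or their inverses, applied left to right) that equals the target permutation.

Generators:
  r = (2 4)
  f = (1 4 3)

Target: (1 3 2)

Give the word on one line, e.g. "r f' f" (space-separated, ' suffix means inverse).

r' f' r

  after r': (2 4)
  after f': (1 3 4 2)
  after r: (1 3 2)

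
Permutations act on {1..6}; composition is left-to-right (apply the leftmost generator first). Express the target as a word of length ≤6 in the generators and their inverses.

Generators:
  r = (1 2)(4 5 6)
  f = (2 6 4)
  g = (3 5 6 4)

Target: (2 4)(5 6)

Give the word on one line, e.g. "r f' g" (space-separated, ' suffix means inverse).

  after f': (2 4 6)
  after g: (2 3 5 6)
  after f: (2 3 5 4)
  after g': (2 4)(5 6)

f' g f g'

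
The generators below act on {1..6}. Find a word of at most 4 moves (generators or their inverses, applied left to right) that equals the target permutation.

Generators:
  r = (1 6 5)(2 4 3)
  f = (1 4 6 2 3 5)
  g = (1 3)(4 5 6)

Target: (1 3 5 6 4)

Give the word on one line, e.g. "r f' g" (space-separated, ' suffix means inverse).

r f f

  after r: (1 6 5)(2 4 3)
  after f: (1 2 6)(4 5)
  after f: (1 3 5 6 4)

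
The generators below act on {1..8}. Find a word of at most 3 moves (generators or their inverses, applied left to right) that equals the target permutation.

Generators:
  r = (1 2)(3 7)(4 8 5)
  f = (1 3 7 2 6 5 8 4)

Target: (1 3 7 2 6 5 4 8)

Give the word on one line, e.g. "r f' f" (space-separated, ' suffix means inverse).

  after r: (1 2)(3 7)(4 8 5)
  after r: (4 5 8)
  after f: (1 3 7 2 6 5 4 8)

r r f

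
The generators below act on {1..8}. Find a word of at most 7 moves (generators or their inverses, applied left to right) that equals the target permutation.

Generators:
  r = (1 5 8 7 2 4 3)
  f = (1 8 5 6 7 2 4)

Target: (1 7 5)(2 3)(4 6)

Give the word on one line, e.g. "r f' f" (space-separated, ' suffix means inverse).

r r f f f

  after r: (1 5 8 7 2 4 3)
  after r: (1 8 2 3 5 7 4)
  after f: (1 5 2 3 6 7)(4 8)
  after f: (1 6 2 3 7 8)(4 5)
  after f: (1 7 5)(2 3)(4 6)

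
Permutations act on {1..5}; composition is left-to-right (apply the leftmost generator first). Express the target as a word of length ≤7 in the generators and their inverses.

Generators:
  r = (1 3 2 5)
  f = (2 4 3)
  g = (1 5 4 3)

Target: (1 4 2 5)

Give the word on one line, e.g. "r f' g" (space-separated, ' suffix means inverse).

  after f: (2 4 3)
  after g: (1 5 4)(2 3)
  after r': (1 2)(4 5)
  after f: (1 4 5 3 2)
  after r': (1 4 2 5)

f g r' f r'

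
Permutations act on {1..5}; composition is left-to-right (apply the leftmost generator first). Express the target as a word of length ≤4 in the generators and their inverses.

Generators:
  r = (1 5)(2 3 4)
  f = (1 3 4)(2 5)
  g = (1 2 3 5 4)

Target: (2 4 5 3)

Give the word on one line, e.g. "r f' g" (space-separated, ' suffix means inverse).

f' r' f'

  after f': (1 4 3)(2 5)
  after r': (1 3 5 4 2)
  after f': (2 4 5 3)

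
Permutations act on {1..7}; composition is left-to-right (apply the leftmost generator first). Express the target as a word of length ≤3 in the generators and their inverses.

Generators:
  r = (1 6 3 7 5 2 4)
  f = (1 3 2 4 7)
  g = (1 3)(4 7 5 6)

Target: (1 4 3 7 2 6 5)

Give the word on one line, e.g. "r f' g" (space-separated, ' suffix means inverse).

  after g': (1 3)(4 6 5 7)
  after r': (1 6 7 2 5 3 4)
  after g: (1 4 3 7 2 6 5)

g' r' g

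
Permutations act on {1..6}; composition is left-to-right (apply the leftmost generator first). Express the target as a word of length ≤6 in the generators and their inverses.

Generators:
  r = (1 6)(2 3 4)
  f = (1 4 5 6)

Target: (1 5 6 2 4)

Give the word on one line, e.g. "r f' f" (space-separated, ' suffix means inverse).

r' f r f'

  after r': (1 6)(2 4 3)
  after f: (2 5 6 4 3)
  after r: (1 6 2 5)
  after f': (1 5 6 2 4)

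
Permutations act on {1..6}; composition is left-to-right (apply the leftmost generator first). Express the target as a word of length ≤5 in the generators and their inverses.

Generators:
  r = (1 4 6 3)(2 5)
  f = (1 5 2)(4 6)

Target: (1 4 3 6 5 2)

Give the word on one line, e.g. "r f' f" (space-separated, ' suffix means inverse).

  after r: (1 4 6 3)(2 5)
  after r: (1 6)(3 4)
  after f: (1 4 3 6 5 2)

r r f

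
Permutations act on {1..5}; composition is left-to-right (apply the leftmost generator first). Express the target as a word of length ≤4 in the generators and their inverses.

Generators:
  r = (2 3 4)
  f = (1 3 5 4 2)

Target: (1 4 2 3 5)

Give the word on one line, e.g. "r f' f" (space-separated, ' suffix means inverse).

f' r f f

  after f': (1 2 4 5 3)
  after r: (1 3)(4 5)
  after f: (1 5 2)
  after f: (1 4 2 3 5)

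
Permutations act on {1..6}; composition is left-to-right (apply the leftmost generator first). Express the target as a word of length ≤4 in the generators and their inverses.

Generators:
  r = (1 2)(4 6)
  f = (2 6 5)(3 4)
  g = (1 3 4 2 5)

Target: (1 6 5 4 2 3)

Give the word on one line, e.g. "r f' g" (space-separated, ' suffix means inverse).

g f' r g'

  after g: (1 3 4 2 5)
  after f': (1 4 5)(2 6)
  after r: (1 6)(2 4 5)
  after g': (1 6 5 4 2 3)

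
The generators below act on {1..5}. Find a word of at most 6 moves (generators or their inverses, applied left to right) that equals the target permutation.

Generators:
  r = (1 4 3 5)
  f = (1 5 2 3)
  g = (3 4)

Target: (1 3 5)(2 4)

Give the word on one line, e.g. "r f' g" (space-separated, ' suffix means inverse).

  after r': (1 5 3 4)
  after f: (1 2 3 4 5)
  after f: (1 3 4 2)
  after g: (1 4 2)
  after r: (1 3 5)(2 4)

r' f f g r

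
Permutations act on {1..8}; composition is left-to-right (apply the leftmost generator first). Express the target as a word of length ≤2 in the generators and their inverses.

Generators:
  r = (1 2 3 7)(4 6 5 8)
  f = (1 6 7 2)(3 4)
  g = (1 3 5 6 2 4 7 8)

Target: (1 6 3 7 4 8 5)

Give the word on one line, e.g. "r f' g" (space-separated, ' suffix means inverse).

  after r': (1 7 3 2)(4 8 5 6)
  after f': (1 6 3 7 4 8 5)

r' f'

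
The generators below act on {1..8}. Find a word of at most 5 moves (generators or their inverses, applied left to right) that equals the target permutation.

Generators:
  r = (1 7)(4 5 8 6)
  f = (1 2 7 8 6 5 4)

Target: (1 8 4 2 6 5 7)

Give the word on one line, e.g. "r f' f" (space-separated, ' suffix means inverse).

r f' r f f

  after r: (1 7)(4 5 8 6)
  after f': (1 2)(4 6 5 7)
  after r: (1 2 7 5)(6 8)
  after f: (1 7 4)(2 8 5)
  after f: (1 8 4 2 6 5 7)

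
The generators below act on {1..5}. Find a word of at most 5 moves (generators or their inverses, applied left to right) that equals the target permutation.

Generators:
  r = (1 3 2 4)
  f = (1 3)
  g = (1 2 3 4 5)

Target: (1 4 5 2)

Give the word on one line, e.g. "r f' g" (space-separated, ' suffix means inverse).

  after g': (1 5 4 3 2)
  after r': (1 5 2 4)
  after f': (1 5 2 4 3)
  after r': (1 5 3 4)
  after g': (1 4 5 2)

g' r' f' r' g'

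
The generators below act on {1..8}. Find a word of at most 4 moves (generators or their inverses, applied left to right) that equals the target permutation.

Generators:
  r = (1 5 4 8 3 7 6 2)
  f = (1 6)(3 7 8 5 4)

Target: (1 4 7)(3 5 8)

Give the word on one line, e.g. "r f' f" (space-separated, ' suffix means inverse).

  after f': (1 6)(3 4 5 8 7)
  after r': (1 7 8 3 5 4)(2 6)
  after f: (1 8 7 5 3 4 6 2)
  after r': (1 4 7)(3 5 8)

f' r' f r'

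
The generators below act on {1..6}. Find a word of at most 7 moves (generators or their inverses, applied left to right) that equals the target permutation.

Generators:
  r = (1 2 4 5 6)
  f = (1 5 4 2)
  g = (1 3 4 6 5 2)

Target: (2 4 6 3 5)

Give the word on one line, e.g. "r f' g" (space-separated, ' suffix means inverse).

  after r': (1 6 5 4 2)
  after f: (1 6 4)(2 5)
  after g': (1 4 2 6 3)
  after r': (1 2 5 4)(3 6)
  after r': (2 4 6 3 5)

r' f g' r' r'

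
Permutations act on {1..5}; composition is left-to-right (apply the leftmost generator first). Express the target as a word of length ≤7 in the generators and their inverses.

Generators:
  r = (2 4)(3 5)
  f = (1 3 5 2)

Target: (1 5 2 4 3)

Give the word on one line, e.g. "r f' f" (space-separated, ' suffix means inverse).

r' f' f' r r

  after r': (2 4)(3 5)
  after f': (1 2 4 5)
  after f': (1 5 2 4 3)
  after r: (1 3)(4 5)
  after r: (1 5 2 4 3)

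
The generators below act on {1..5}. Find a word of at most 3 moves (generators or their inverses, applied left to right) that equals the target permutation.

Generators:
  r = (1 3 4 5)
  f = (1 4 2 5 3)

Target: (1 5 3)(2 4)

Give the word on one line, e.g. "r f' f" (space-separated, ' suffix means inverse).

  after r: (1 3 4 5)
  after f': (1 5 3)(2 4)

r f'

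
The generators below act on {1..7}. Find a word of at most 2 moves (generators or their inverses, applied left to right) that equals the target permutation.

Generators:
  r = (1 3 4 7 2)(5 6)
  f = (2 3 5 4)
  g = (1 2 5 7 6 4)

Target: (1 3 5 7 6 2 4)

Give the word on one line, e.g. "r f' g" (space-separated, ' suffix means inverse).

  after g: (1 2 5 7 6 4)
  after f: (1 3 5 7 6 2 4)

g f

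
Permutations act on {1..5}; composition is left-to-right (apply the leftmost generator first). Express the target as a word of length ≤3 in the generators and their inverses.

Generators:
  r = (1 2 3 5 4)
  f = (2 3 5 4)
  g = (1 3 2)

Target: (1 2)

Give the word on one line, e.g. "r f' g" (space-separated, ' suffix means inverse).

f' r

  after f': (2 4 5 3)
  after r: (1 2)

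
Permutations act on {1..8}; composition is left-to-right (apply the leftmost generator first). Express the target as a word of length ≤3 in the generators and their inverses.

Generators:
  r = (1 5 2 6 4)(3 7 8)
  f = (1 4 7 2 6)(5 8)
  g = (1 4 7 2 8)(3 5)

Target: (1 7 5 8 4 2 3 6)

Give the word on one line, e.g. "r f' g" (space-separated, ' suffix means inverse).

  after g': (1 8 2 7 4)(3 5)
  after r: (1 3 2 8 6 4 5 7)
  after r: (1 7 5 8 4 2 3 6)

g' r r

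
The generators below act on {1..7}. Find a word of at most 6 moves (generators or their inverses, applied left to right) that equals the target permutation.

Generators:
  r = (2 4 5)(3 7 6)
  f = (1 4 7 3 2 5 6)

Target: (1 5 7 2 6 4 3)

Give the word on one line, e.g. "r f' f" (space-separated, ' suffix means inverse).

  after r': (2 5 4)(3 6 7)
  after r': (2 4 5)(3 7 6)
  after f': (1 6 7 5 3 4 2)
  after f': (1 5 7 2 6 4 3)

r' r' f' f'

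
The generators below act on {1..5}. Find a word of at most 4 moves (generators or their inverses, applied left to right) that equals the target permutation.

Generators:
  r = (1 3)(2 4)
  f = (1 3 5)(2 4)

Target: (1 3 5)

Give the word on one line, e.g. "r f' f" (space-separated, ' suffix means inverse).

r f f r'

  after r: (1 3)(2 4)
  after f: (1 5)
  after f: (2 4)(3 5)
  after r': (1 3 5)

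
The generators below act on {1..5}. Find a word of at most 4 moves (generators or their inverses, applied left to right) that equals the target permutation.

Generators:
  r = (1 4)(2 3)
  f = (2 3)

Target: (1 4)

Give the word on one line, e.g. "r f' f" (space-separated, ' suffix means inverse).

f' r' r' r'

  after f': (2 3)
  after r': (1 4)
  after r': (2 3)
  after r': (1 4)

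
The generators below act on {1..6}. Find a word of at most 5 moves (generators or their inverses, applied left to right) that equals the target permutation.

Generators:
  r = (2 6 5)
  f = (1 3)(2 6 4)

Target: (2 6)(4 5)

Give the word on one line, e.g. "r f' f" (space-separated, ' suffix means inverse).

f r' f

  after f: (1 3)(2 6 4)
  after r': (1 3)(4 5 6)
  after f: (2 6)(4 5)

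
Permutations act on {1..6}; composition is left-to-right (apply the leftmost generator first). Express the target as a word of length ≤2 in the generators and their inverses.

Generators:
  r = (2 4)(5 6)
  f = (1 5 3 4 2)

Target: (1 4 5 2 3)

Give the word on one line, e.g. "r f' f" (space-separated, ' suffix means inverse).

  after f': (1 2 4 3 5)
  after f': (1 4 5 2 3)

f' f'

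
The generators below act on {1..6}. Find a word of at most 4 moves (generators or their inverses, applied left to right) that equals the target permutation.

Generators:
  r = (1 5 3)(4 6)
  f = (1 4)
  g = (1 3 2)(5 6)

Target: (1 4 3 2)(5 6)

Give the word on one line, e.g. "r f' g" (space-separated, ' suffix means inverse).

  after f': (1 4)
  after g: (1 4 3 2)(5 6)

f' g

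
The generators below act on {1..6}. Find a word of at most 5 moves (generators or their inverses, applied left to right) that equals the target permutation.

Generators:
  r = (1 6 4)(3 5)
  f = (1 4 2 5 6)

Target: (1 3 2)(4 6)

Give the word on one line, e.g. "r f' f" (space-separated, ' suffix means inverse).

  after f: (1 4 2 5 6)
  after f: (1 2 6 4 5)
  after f: (1 5 4 6 2)
  after r': (1 3 5 6 2 4)
  after f': (1 3 2)(4 6)

f f f r' f'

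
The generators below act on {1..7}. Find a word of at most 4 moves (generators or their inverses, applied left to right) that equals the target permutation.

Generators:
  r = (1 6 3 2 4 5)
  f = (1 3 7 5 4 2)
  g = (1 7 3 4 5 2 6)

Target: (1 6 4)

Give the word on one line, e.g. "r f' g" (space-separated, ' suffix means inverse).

  after f: (1 3 7 5 4 2)
  after g: (1 4 6)(2 7)
  after f: (1 2 5 4 6 3 7)
  after g: (1 6 4)

f g f g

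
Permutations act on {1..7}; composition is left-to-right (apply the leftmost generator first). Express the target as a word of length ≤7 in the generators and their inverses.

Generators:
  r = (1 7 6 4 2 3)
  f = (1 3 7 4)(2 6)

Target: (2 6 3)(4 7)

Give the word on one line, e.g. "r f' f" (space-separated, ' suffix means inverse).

r' f r' f r

  after r': (1 3 2 4 6 7)
  after f: (1 7 3 6 4 2)
  after r': (2 3 7)
  after f: (1 3 4)(2 7 6)
  after r: (2 6 3)(4 7)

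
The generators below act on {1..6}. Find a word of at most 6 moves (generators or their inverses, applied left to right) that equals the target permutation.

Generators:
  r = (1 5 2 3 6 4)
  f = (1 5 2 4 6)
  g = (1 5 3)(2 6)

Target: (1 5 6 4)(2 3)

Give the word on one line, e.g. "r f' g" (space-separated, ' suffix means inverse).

  after r': (1 4 6 3 2 5)
  after f': (1 2)(3 5 6)
  after g': (1 6 5 2 3)
  after f: (2 3 5 4 6)
  after f: (1 5 6 4)(2 3)

r' f' g' f f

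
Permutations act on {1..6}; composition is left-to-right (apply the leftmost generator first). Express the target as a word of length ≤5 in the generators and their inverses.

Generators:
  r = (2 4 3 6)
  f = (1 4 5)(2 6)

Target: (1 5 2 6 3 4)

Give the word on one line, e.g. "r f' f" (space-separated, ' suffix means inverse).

  after f: (1 4 5)(2 6)
  after f: (1 5 4)
  after r': (1 5 2 6 3 4)

f f r'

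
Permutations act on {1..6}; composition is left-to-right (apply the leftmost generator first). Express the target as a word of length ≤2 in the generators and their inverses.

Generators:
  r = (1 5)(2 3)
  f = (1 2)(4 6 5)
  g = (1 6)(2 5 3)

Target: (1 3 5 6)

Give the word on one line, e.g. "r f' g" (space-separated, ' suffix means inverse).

  after r': (1 5)(2 3)
  after g: (1 3 5 6)

r' g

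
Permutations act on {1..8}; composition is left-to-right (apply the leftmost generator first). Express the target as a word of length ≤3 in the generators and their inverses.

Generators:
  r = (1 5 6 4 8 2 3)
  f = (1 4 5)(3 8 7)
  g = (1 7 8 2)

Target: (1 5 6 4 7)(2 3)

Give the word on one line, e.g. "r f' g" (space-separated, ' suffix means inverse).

r g'

  after r: (1 5 6 4 8 2 3)
  after g': (1 5 6 4 7)(2 3)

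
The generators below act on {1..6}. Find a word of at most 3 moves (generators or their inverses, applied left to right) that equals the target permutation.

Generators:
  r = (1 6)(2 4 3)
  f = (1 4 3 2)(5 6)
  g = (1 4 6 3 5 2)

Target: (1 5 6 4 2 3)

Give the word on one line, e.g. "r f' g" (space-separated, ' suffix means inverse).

r f

  after r: (1 6)(2 4 3)
  after f: (1 5 6 4 2 3)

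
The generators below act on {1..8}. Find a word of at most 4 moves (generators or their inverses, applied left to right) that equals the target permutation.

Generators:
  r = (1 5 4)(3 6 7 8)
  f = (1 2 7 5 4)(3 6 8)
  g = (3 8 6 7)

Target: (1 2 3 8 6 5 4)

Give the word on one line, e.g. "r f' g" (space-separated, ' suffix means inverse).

g f g

  after g: (3 8 6 7)
  after f: (1 2 7 6 5 4)
  after g: (1 2 3 8 6 5 4)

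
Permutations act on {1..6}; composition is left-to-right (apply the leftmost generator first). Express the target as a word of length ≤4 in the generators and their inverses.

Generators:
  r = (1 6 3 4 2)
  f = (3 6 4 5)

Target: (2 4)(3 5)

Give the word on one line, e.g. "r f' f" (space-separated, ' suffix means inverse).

r' f f r

  after r': (1 2 4 3 6)
  after f: (1 2 5 3 4 6)
  after f: (1 2 3 5 6)
  after r: (2 4)(3 5)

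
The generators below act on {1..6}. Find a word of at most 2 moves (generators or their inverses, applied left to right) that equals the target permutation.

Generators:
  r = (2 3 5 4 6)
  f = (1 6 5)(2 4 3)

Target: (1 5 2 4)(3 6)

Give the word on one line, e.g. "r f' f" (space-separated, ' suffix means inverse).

  after r: (2 3 5 4 6)
  after f': (1 5 2 4)(3 6)

r f'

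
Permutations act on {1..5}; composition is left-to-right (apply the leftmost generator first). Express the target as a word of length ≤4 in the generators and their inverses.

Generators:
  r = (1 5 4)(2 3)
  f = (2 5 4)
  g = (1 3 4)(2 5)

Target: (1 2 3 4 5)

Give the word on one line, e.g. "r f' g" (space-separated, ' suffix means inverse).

  after g: (1 3 4)(2 5)
  after f': (1 3 5 4)
  after r: (1 2 3 4 5)

g f' r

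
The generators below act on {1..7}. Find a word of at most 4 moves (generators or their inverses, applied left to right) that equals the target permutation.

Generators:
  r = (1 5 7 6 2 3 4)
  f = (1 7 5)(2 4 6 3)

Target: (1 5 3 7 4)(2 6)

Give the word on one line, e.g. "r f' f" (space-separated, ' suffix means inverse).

  after r: (1 5 7 6 2 3 4)
  after r: (1 7 2 4 5 6 3)
  after f: (1 5 3 7 4)(2 6)

r r f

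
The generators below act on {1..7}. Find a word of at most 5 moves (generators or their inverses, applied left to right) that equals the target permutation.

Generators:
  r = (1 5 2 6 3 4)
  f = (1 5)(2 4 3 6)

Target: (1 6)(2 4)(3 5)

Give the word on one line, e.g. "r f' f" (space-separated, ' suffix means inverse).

r r r

  after r: (1 5 2 6 3 4)
  after r: (1 2 3)(4 5 6)
  after r: (1 6)(2 4)(3 5)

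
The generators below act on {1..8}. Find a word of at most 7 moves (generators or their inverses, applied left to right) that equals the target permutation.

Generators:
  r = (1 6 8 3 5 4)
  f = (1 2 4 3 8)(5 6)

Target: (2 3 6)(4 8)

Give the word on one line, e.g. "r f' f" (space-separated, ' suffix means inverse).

  after r: (1 6 8 3 5 4)
  after r: (1 8 5)(3 4 6)
  after f': (1 3 2)(4 5 8 6)
  after f': (1 4 6 2 8 5 3)
  after r: (2 3 6)(4 8)

r r f' f' r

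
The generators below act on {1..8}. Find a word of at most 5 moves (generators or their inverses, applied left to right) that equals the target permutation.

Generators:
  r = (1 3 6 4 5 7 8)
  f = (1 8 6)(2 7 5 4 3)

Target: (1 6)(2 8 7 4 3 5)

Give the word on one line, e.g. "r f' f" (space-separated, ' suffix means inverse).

  after r': (1 8 7 5 4 6 3)
  after f: (1 6 2 7 4)(3 8 5)
  after f: (2 5)(3 6 7)(4 8)
  after r: (1 3 4)(2 7 6 8 5)
  after r: (1 6)(2 8 7 4 3 5)

r' f f r r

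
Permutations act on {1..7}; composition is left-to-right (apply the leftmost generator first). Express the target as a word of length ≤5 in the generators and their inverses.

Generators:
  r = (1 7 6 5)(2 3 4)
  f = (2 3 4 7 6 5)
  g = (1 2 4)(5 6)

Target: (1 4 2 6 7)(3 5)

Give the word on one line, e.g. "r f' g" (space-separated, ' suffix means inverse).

f r' g' r' f'

  after f: (2 3 4 7 6 5)
  after r': (1 5 4)
  after g': (1 6 5 2)
  after r': (1 7)(2 5 4 3)
  after f': (1 4 2 6 7)(3 5)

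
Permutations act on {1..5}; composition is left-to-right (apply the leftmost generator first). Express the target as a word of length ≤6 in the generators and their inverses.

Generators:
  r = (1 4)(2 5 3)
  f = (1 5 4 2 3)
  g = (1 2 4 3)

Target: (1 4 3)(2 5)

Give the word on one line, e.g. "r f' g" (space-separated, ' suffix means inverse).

r f g' r

  after r: (1 4)(2 5 3)
  after f: (1 2 4 5)
  after g': (3 4 5)
  after r: (1 4 3)(2 5)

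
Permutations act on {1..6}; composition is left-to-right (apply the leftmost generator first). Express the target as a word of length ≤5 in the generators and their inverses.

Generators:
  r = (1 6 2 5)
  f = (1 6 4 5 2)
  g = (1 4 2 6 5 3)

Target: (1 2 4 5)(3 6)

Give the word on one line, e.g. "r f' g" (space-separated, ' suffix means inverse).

f' r' g f

  after f': (1 2 5 4 6)
  after r': (1 6 5 4)
  after g: (1 5 2 6 3)
  after f: (1 2 4 5)(3 6)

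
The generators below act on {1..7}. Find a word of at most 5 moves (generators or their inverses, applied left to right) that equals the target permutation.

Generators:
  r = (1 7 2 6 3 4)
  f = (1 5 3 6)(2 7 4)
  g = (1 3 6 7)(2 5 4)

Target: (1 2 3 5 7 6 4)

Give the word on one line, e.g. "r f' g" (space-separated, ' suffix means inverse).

r' r' f' g'

  after r': (1 4 3 6 2 7)
  after r': (1 3 2)(4 6 7)
  after f': (1 5)(2 6)(3 4)
  after g': (1 2 3 5 7 6 4)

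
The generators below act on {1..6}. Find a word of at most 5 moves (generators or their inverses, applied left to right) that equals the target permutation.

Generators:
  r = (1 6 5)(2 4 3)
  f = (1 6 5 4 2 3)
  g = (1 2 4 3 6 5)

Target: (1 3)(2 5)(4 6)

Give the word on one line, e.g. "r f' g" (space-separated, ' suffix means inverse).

  after g: (1 2 4 3 6 5)
  after f': (1 4 2 5 3)
  after f': (1 5 2 6)
  after f': (1 6 3 2)(4 5)
  after g': (1 3)(2 5)(4 6)

g f' f' f' g'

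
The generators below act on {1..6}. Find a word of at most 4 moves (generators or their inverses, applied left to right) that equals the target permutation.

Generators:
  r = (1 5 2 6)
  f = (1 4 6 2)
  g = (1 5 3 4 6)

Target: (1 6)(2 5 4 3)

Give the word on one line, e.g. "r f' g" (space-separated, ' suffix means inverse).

  after g': (1 6 4 3 5)
  after f: (1 2)(3 5 4)
  after r: (1 6)(2 5 4 3)

g' f r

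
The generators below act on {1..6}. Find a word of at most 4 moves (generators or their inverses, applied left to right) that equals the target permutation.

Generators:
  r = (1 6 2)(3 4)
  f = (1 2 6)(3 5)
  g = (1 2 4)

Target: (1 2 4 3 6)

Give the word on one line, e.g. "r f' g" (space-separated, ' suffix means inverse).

  after g: (1 2 4)
  after r': (1 6)(2 3 4)
  after g: (1 6 2 3)
  after r: (1 2 4 3 6)

g r' g r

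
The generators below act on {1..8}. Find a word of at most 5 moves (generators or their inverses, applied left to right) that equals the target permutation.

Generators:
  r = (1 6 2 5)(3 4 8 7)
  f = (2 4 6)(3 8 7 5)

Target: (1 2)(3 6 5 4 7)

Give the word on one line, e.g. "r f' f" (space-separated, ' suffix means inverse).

f f f r' r'

  after f: (2 4 6)(3 8 7 5)
  after f: (2 6 4)(3 7)(5 8)
  after f: (3 5 7 8)
  after r': (1 5 8 7 4 3 2 6)
  after r': (1 2)(3 6 5 4 7)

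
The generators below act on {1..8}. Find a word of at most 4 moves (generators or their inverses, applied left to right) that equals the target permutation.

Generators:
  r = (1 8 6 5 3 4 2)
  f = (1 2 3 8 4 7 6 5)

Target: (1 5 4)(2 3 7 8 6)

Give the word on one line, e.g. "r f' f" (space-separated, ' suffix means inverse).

  after r': (1 2 4 3 5 6 8)
  after f': (2 8 5 7 4)(3 6)
  after f': (1 5 4)(2 3 7 8 6)

r' f' f'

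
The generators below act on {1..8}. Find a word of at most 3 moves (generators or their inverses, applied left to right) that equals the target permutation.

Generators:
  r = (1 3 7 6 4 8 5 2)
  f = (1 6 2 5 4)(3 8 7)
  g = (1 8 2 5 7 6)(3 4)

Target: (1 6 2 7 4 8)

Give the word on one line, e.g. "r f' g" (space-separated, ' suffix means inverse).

f' r'

  after f': (1 4 5 2 6)(3 7 8)
  after r': (1 6 2 7 4 8)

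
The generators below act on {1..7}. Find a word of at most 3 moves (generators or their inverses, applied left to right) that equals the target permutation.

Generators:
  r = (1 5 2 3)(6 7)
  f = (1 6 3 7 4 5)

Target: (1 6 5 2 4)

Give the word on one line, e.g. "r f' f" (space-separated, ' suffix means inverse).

  after r: (1 5 2 3)(6 7)
  after f: (2 7 3 6 4 5)
  after f: (1 6 5 2 4)

r f f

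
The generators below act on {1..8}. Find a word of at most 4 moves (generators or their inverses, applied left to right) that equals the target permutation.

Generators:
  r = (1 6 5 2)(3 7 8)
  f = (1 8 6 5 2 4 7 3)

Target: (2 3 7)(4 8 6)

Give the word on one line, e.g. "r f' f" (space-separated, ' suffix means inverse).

f' r r f'

  after f': (1 3 7 4 2 5 6 8)
  after r: (1 7 4)(3 8 6)
  after r: (1 8 5 2)(4 6 7)
  after f': (2 3 7)(4 8 6)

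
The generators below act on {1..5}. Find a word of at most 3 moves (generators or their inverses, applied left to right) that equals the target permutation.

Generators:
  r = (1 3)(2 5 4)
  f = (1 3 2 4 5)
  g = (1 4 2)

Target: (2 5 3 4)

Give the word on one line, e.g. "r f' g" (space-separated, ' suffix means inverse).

f r'

  after f: (1 3 2 4 5)
  after r': (2 5 3 4)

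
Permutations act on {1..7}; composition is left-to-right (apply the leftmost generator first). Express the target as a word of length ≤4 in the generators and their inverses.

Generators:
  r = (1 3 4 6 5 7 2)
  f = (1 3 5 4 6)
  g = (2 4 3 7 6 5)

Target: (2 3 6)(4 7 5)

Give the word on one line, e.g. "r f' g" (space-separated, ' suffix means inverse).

  after g: (2 4 3 7 6 5)
  after g: (2 3 6)(4 7 5)

g g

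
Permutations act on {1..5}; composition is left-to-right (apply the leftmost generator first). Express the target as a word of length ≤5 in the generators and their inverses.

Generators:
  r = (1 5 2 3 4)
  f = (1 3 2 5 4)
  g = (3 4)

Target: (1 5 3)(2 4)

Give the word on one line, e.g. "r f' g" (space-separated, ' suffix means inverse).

f f r' g'

  after f: (1 3 2 5 4)
  after f: (1 2 4 3 5)
  after r': (1 5 4 2 3)
  after g': (1 5 3)(2 4)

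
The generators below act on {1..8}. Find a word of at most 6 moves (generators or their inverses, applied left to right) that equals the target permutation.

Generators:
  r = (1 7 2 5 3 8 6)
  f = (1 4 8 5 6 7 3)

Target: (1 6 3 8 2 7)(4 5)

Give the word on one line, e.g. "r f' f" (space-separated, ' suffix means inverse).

r' f' r f' f'

  after r': (1 6 8 3 5 2 7)
  after f': (1 5 2 6 4)(3 8 7)
  after r: (1 3 6 4 7 8 2)
  after f': (1 7 4 6)(2 3 5 8)
  after f': (1 6 3 8 2 7)(4 5)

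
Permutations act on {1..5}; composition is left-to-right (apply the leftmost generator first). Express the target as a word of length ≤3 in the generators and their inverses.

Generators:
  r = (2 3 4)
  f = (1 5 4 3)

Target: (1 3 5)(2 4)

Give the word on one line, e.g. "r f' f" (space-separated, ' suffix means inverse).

  after r': (2 4 3)
  after r': (2 3 4)
  after f': (1 3 5)(2 4)

r' r' f'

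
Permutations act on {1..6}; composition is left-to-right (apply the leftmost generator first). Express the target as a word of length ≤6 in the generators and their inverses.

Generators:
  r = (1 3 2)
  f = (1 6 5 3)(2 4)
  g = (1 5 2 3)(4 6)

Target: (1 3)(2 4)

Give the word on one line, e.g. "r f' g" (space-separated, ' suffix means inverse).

g f' f' g'

  after g: (1 5 2 3)(4 6)
  after f': (1 6 2 5 4)
  after f': (2 6 4 3 5)
  after g': (1 3)(2 4)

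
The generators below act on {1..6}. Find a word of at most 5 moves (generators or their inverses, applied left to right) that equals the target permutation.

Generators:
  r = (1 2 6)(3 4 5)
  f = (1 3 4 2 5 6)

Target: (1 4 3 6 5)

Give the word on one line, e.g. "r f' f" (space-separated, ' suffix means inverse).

  after f: (1 3 4 2 5 6)
  after r: (1 4 6 2 3 5)
  after f': (1 3 2)(4 5 6)
  after r: (1 4 3 6 5)

f r f' r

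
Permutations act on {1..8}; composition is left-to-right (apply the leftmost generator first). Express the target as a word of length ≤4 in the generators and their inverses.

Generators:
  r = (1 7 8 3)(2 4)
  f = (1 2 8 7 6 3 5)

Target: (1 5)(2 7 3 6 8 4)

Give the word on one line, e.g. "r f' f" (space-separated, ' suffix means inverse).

  after f': (1 5 3 6 7 8 2)
  after r: (1 5)(2 7 3 6 8 4)

f' r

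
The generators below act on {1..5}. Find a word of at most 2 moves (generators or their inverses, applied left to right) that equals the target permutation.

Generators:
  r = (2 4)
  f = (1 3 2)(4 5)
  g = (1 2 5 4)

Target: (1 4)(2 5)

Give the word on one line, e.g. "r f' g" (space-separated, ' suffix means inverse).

r' g'

  after r': (2 4)
  after g': (1 4)(2 5)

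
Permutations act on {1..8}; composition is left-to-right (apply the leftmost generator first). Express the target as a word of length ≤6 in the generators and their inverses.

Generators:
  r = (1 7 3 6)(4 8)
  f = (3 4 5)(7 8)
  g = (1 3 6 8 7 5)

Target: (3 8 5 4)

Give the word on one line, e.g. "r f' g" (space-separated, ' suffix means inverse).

  after r: (1 7 3 6)(4 8)
  after g: (1 5)(3 8 4 7 6)
  after g: (3 7 8 4 5)
  after f: (3 8 5 4)

r g g f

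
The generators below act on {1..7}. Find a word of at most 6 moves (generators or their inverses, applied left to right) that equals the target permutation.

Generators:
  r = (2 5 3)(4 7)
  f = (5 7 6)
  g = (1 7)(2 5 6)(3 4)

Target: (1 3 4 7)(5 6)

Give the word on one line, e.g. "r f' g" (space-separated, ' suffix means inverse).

f' r g r g

  after f': (5 6 7)
  after r: (2 5 6 4 7 3)
  after g: (1 7 4)(2 6 3 5)
  after r: (1 4)(2 6)
  after g: (1 3 4 7)(5 6)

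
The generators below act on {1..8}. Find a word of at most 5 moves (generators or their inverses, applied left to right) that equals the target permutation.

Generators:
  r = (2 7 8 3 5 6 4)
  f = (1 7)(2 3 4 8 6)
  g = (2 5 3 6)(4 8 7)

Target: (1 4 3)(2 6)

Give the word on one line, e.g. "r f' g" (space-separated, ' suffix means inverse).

f' r' g r' f

  after f': (1 7)(2 6 8 4 3)
  after r': (1 2 5 3 4 8 6 7)
  after g: (1 5 6 4 7)(2 3 8)
  after r': (1 3 7)(2 8 4)
  after f: (1 4 3)(2 6)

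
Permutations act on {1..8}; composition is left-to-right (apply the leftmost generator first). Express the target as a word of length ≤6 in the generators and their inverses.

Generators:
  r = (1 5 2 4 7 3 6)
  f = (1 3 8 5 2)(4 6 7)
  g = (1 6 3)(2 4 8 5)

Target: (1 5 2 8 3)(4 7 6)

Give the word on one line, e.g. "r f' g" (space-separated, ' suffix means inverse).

  after r: (1 5 2 4 7 3 6)
  after g': (1 8 4 7 6 3)
  after f: (1 5 2)(6 8)
  after r: (1 2 5 4 7 3 6 8)
  after g': (1 5 2 8 3)(4 7 6)

r g' f r g'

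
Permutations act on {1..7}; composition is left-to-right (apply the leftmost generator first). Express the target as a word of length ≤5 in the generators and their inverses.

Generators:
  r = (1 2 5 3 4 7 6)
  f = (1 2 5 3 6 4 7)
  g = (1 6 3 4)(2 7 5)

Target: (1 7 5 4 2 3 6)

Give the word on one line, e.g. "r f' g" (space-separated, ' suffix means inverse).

f' r g r' g'

  after f': (1 7 4 6 3 5 2)
  after r: (1 6 4)
  after g: (1 3 4 6)(2 7 5)
  after r': (1 5)(2 4 7)
  after g': (1 7 5 4 2 3 6)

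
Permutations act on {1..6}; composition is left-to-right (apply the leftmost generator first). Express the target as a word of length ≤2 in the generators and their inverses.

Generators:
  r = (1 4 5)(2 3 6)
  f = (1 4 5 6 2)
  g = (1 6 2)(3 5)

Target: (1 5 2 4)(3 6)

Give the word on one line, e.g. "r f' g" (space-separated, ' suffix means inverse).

f r

  after f: (1 4 5 6 2)
  after r: (1 5 2 4)(3 6)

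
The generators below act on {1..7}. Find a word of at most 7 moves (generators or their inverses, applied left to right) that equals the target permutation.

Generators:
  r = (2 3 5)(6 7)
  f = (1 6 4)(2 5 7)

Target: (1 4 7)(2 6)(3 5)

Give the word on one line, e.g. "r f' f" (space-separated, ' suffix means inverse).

r r r f' r

  after r: (2 3 5)(6 7)
  after r: (2 5 3)
  after r: (6 7)
  after f': (1 4 6 5 2 7)
  after r: (1 4 7)(2 6)(3 5)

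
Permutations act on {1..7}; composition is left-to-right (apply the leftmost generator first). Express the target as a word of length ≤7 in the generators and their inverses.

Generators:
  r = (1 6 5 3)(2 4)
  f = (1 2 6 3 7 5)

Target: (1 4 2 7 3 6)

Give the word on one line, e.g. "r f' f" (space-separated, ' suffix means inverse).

f' r' f' r f'

  after f': (1 5 7 3 6 2)
  after r': (1 6 4 2 3)(5 7)
  after f': (1 2 6 4)(3 5)
  after r: (1 4 6 2 5)
  after f': (1 4 2 7 3 6)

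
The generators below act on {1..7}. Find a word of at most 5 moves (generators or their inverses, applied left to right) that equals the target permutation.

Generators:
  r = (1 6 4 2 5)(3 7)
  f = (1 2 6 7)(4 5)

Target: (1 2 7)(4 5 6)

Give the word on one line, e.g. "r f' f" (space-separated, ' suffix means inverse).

  after f': (1 7 6 2)(4 5)
  after f': (1 6)(2 7)
  after r: (1 4 2 3 7 5)
  after r: (1 2 7)(4 5 6)

f' f' r r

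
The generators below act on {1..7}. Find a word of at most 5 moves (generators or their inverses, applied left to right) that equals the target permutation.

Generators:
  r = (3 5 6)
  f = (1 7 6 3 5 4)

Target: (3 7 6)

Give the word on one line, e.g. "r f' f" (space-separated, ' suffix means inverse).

f r' r' f'

  after f: (1 7 6 3 5 4)
  after r': (1 7 5 4)
  after r': (1 7 3 6 5 4)
  after f': (3 7 6)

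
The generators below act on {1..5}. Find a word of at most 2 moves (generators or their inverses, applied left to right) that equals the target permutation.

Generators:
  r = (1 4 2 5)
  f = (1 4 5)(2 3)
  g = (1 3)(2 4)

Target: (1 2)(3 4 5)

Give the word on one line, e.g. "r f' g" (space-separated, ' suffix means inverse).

  after f: (1 4 5)(2 3)
  after g': (1 2)(3 4 5)

f g'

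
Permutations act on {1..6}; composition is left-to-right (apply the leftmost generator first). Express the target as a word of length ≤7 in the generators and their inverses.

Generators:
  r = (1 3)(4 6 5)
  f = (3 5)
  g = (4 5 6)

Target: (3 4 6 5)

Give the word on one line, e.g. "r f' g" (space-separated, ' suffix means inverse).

  after f: (3 5)
  after r: (1 3 4 6 5)
  after r: (3 6 4 5)
  after r: (1 3 5)
  after r: (3 4 6 5)

f r r r r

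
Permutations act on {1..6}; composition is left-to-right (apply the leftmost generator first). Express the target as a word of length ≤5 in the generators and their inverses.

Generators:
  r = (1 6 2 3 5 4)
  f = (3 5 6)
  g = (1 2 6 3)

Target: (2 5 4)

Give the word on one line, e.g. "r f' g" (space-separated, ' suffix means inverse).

r' f r

  after r': (1 4 5 3 2 6)
  after f: (1 4 6)(2 3)
  after r: (2 5 4)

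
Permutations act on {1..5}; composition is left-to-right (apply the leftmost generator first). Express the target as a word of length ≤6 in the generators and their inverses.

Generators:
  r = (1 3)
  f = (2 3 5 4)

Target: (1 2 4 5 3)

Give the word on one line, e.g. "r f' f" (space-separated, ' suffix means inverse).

  after r': (1 3)
  after f: (1 5 4 2 3)
  after f: (1 4 3)(2 5)
  after f: (1 2 4 5 3)

r' f f f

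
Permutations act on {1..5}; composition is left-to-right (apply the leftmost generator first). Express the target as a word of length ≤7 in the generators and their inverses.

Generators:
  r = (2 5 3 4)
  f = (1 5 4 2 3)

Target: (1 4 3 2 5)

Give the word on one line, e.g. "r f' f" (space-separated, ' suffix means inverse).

  after f: (1 5 4 2 3)
  after f: (1 4 3 5 2)
  after r: (1 2)
  after r: (1 5 3 4 2)
  after f: (1 4 3 2 5)

f f r r f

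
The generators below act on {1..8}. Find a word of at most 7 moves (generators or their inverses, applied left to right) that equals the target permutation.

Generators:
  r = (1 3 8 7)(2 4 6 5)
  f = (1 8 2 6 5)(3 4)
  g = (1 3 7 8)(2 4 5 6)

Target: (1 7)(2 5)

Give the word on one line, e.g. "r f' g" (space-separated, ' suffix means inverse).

g' r r g g

  after g': (1 8 7 3)(2 6 5 4)
  after r: (1 7 8)(2 5 6)
  after r: (3 8)(4 6)
  after g: (1 3)(2 4)(5 6)(7 8)
  after g: (1 7)(2 5)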